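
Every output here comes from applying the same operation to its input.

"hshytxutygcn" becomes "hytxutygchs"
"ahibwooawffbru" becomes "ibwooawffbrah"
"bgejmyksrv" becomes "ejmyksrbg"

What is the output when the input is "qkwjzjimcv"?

In each case the input is transformed by: delete the last character, then move the first 2 characters to the end (rotate left by 2).
For "qkwjzjimcv", step one produces "qkwjzjimc"; step two turns that into "wjzjimcqk".

wjzjimcqk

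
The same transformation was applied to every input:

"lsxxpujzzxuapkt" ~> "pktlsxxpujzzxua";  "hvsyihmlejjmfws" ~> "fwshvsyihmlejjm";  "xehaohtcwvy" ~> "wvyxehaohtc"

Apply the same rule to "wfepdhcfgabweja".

ejawfepdhcfgabw

Looking at the pairs, the operation is to move the last 3 characters to the front (rotate right by 3).
On "wfepdhcfgabweja" that produces "ejawfepdhcfgabw".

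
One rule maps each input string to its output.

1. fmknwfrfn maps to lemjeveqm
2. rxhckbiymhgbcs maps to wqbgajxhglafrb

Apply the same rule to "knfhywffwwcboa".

The transformation: shift every letter 1 place backward in the alphabet (wrapping around), then swap each adjacent pair of characters (1↔2, 3↔4, ...).
Working it through for "knfhywffwwcboa": intermediate "jmegxveevvbanz", final "mjgevxeevvabzn".

mjgevxeevvabzn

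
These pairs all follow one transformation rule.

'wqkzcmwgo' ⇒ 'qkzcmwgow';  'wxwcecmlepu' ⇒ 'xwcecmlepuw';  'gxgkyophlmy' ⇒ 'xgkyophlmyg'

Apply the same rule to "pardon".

ardonp

What's happening: move the first character to the end.
Doing the same to "pardon": "ardonp".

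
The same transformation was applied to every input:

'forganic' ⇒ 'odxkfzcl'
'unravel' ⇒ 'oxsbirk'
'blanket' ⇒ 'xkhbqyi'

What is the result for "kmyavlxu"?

vxsiurhj

Each output is the input with this applied: move the first 2 characters to the end (rotate left by 2), then shift every letter 3 places backward in the alphabet (wrapping around).
For "kmyavlxu", step one produces "yavlxukm"; step two turns that into "vxsiurhj".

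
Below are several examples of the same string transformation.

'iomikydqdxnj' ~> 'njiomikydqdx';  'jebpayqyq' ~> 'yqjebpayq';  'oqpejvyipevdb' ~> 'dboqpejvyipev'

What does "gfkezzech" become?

What's happening: move the last 2 characters to the front (rotate right by 2).
On "gfkezzech" that produces "chgfkezze".

chgfkezze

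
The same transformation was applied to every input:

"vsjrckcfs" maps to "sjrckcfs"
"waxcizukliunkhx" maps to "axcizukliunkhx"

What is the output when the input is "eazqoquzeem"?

The transformation: delete the first character.
So "eazqoquzeem" becomes "azqoquzeem".

azqoquzeem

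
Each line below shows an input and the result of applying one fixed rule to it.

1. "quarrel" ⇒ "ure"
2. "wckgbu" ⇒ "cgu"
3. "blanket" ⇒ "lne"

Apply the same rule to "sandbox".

Looking at the pairs, the operation is to keep every other character starting from the second (positions 2nd, 4th, 6th, ...).
Doing the same to "sandbox": "ado".

ado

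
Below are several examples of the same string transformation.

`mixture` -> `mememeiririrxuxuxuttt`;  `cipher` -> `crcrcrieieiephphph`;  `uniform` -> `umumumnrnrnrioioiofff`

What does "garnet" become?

gtgtgtaeaeaernrnrn

The pattern: repeat every character 3 times, then take characters alternately from the front and the back (1st, last, 2nd, 2nd-last, ...).
On "garnet" that produces "gtgtgtaeaeaernrnrn".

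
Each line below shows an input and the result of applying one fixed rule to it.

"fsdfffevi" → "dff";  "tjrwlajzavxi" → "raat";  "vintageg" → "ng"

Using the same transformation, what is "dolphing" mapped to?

Looking at the pairs, the operation is to swap the first and last characters, then keep one character in every 3, starting at position 3 (positions 3rd, 6th, 9th, ...).
On "dolphing": the first step gives "golphind", and the second then gives "li".

li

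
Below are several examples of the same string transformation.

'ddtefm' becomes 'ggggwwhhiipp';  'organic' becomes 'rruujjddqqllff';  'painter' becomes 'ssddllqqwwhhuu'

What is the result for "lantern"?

Each output is the input with this applied: shift every letter 3 places forward in the alphabet (wrapping around), then double every character.
"lantern" → "odqwhuq" → "ooddqqwwhhuuqq".
(Check on "ddtefm": → "ggwhip" → "ggggwwhhiipp" ✓)

ooddqqwwhhuuqq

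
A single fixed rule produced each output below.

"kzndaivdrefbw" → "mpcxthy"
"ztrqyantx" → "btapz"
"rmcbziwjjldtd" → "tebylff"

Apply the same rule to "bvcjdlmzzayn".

defoba

The rule is to keep every other character starting from the first (positions 1st, 3rd, 5th, ...), then shift every letter 2 places forward in the alphabet (wrapping around).
Working it through for "bvcjdlmzzayn": intermediate "bcdmzy", final "defoba".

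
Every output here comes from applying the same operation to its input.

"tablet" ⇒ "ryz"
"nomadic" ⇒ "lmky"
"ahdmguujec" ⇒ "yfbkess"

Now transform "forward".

Looking at the pairs, the operation is to delete the last 3 characters, then shift every letter 2 places backward in the alphabet (wrapping around).
Applying that to "forward" gives "dmpu".

dmpu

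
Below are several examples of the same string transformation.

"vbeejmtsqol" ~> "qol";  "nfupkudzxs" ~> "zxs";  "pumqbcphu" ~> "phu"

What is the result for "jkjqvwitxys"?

xys

Each output is the input with this applied: keep only the last 3 characters.
For "jkjqvwitxys" the result is "xys".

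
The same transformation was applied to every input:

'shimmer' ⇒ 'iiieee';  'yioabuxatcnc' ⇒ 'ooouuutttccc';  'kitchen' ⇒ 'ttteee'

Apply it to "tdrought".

rrrggg

The rule is to keep one character in every 3, starting at position 3 (positions 3rd, 6th, 9th, ...), then repeat every character 3 times.
Applying both steps to "tdrought": "rg", then "rrrggg".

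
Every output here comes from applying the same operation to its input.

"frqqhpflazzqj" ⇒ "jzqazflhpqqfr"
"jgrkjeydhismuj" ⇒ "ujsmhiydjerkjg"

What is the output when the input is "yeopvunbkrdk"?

Each output is the input with this applied: swap each adjacent pair of characters (1↔2, 3↔4, ...), then reverse the string.
Working it through for "yeopvunbkrdk": intermediate "eypouvbnrkkd", final "dkkrnbvuopye".

dkkrnbvuopye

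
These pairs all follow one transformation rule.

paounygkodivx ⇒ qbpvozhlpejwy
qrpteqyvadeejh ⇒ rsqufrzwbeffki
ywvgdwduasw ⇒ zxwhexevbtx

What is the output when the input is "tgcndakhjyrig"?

uhdoeblikzsjh

The transformation: shift every letter 1 place forward in the alphabet (wrapping around).
For "tgcndakhjyrig" the result is "uhdoeblikzsjh".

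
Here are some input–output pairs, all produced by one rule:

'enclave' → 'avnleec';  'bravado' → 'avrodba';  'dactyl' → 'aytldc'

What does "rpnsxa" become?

Looking at the pairs, the operation is to sort the characters into reverse alphabetical order, then move the last character to the front.
Starting from "rpnsxa": after the first operation, "xsrpna"; after the second, "axsrpn".

axsrpn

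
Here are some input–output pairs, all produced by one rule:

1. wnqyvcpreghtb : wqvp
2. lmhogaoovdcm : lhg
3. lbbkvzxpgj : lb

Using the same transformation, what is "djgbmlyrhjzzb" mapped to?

dgmy

The rule is to keep every other character starting from the first (positions 1st, 3rd, 5th, ...), then delete the last 3 characters.
Applying both steps to "djgbmlyrhjzzb": "dgmyhzb", then "dgmy".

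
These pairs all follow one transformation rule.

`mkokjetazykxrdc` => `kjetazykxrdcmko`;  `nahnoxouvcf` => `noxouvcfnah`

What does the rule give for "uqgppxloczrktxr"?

ppxloczrktxruqg

Each output is the input with this applied: move the first 3 characters to the end (rotate left by 3).
"uqgppxloczrktxr" → "ppxloczrktxruqg".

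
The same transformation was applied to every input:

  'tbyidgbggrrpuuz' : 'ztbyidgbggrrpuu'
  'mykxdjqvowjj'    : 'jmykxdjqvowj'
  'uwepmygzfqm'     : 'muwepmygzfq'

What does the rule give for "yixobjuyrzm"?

Rule — move the last character to the front.
Applying that to "yixobjuyrzm" gives "myixobjuyrz".

myixobjuyrz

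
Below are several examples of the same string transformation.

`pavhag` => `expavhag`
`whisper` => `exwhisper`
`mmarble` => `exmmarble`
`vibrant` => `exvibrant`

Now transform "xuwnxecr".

exxuwnxecr

Rule — prepend "ex".
So "xuwnxecr" becomes "exxuwnxecr".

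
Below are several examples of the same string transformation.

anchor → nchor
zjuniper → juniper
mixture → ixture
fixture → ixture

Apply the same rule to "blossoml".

In each case the input is transformed by: delete the first character.
"blossoml" → "lossoml".

lossoml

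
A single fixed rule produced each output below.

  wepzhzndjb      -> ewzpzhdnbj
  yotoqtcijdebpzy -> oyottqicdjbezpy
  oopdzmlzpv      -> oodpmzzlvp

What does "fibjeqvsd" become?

ifjbqesvd

The pattern: swap each adjacent pair of characters (1↔2, 3↔4, ...).
For "fibjeqvsd" the result is "ifjbqesvd".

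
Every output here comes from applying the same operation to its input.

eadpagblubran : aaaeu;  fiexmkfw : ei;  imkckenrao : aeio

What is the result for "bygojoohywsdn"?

ooo

In each case the input is transformed by: sort the characters into alphabetical order, then keep only the vowels.
"bygojoohywsdn" → "bdghjnoooswyy" → "ooo".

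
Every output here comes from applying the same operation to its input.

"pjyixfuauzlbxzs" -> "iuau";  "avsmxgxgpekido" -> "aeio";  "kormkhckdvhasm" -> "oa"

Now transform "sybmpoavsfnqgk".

oa

The pattern: keep only the vowels.
Doing the same to "sybmpoavsfnqgk": "oa".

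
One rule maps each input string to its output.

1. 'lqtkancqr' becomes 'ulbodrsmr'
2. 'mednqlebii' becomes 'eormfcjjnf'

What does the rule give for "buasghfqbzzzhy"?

Each output is the input with this applied: move the first 2 characters to the end (rotate left by 2), then shift every letter 1 place forward in the alphabet (wrapping around).
On "buasghfqbzzzhy": the first step gives "asghfqbzzzhybu", and the second then gives "bthigrcaaaizcv".

bthigrcaaaizcv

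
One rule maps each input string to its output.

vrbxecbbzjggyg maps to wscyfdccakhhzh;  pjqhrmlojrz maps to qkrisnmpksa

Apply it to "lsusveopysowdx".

mtvtwfpqztpxey

Looking at the pairs, the operation is to shift every letter 1 place forward in the alphabet (wrapping around).
Applying that to "lsusveopysowdx" gives "mtvtwfpqztpxey".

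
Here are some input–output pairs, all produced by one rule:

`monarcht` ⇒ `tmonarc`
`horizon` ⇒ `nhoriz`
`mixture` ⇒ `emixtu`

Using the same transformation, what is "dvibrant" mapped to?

tdvibra

The transformation: move the last 2 characters to the front (rotate right by 2), then delete the first character.
On "dvibrant": the first step gives "ntdvibra", and the second then gives "tdvibra".
(Check on "horizon": → "onhoriz" → "nhoriz" ✓)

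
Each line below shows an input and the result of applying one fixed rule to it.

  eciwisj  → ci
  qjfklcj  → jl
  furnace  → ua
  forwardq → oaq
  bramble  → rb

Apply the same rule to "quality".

Looking at the pairs, the operation is to keep one character in every 3, starting at position 2 (positions 2nd, 5th, 8th, ...).
Doing the same to "quality": "ui".

ui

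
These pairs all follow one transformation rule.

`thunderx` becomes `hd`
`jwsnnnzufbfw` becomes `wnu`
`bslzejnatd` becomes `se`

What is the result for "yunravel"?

ua

Rule — keep one character in every 3, starting at position 2 (positions 2nd, 5th, 8th, ...), then delete the last character.
For "yunravel", step one produces "ual"; step two turns that into "ua".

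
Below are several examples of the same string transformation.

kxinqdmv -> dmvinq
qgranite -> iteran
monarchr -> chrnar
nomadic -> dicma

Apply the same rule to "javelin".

The pattern: delete the first 2 characters, then move the last 3 characters to the front (rotate right by 3).
For "javelin", step one produces "velin"; step two turns that into "linve".
(Check on "qgranite": → "ranite" → "iteran" ✓)

linve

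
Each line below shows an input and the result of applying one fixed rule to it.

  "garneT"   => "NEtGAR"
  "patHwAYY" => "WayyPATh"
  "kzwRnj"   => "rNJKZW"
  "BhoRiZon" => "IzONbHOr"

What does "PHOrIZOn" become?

izoNphoR

Rule — flip the case of every letter, then swap the front and back halves of the string.
On "PHOrIZOn" that produces "izoNphoR".
(Check on "patHwAYY": → "PAThWayy" → "WayyPATh" ✓)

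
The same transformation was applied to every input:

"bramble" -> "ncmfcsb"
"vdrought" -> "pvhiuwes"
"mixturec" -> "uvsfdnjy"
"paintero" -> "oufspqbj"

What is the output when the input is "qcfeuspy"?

Rule — move the first 3 characters to the end (rotate left by 3), then shift every letter 1 place forward in the alphabet (wrapping around).
For "qcfeuspy", step one produces "euspyqcf"; step two turns that into "fvtqzrdg".

fvtqzrdg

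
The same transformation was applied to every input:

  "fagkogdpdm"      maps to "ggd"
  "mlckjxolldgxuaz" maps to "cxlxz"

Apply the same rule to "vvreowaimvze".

In each case the input is transformed by: keep one character in every 3, starting at position 3 (positions 3rd, 6th, 9th, ...).
Applying that to "vvreowaimvze" gives "rwme".

rwme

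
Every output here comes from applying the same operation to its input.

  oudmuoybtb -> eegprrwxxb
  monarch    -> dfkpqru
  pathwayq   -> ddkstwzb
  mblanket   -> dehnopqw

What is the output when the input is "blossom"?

What's happening: sort the characters into alphabetical order, then shift every letter 3 places forward in the alphabet (wrapping around).
Working it through for "blossom": intermediate "blmooss", final "eoprrvv".

eoprrvv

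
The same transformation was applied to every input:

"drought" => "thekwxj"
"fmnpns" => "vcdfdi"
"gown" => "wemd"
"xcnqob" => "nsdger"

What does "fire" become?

vyhu

What's happening: shift every letter 10 places backward in the alphabet (wrapping around).
For "fire" the result is "vyhu".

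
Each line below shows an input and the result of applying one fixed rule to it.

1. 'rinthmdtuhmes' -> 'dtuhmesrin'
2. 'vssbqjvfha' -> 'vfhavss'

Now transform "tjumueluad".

The rule is to move the first 3 characters to the end (rotate left by 3), then delete the first 3 characters.
On "tjumueluad" that produces "luadtju".

luadtju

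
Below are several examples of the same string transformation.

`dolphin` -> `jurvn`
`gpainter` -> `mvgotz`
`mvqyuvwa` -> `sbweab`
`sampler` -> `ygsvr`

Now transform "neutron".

tkazx

Each output is the input with this applied: shift every letter 6 places forward in the alphabet (wrapping around), then delete the last 2 characters.
On "neutron": the first step gives "tkazxut", and the second then gives "tkazx".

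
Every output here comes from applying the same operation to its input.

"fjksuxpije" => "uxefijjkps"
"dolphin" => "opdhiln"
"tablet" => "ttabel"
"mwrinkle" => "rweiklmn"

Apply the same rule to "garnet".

The rule is to sort the characters into alphabetical order, then move the last 2 characters to the front (rotate right by 2).
Working it through for "garnet": intermediate "aegnrt", final "rtaegn".

rtaegn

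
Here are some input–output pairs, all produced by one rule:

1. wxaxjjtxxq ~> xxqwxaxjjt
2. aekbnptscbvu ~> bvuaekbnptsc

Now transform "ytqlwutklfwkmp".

kmpytqlwutklfw

Looking at the pairs, the operation is to move the last 3 characters to the front (rotate right by 3).
Doing the same to "ytqlwutklfwkmp": "kmpytqlwutklfw".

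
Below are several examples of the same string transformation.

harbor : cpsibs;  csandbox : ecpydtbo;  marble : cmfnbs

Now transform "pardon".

epoqbs

Rule — shift every letter 1 place forward in the alphabet (wrapping around), then swap the front and back halves of the string.
Doing the same to "pardon": "epoqbs".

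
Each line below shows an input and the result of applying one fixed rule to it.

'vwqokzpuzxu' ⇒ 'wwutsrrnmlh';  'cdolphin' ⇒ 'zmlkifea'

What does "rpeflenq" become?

onmkicbb

Each output is the input with this applied: shift every letter 3 places backward in the alphabet (wrapping around), then sort the characters into reverse alphabetical order.
"rpeflenq" → "onmkicbb".
(Check on "vwqokzpuzxu": → "stnlhwmrwur" → "wwutsrrnmlh" ✓)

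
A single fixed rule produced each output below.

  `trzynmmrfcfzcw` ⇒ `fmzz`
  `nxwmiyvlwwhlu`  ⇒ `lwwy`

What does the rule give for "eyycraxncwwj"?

acjy

In each case the input is transformed by: keep one character in every 3, starting at position 3 (positions 3rd, 6th, 9th, ...), then sort the characters into alphabetical order.
Working it through for "eyycraxncwwj": intermediate "yacj", final "acjy".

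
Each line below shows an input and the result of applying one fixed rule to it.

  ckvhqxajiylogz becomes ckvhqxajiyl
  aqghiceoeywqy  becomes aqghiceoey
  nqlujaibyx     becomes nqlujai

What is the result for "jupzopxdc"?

jupzop

In each case the input is transformed by: delete the last 3 characters.
For "jupzopxdc" the result is "jupzop".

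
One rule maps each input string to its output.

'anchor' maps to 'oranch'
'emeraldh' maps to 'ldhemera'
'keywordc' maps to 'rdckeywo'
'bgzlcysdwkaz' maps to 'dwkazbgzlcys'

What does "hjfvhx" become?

hxhjfv

The pattern: swap the front and back halves of the string, then move the first character to the end.
Applying that to "hjfvhx" gives "hxhjfv".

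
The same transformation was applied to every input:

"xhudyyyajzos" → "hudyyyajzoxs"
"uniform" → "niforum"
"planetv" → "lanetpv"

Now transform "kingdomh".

ingdomkh

The pattern: swap the first and last characters, then move the first character to the end.
Working it through for "kingdomh": intermediate "hingdomk", final "ingdomkh".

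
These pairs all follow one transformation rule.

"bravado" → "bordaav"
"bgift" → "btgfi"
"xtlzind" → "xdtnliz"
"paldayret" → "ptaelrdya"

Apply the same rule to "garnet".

gtaern

The rule is to take characters alternately from the front and the back (1st, last, 2nd, 2nd-last, ...).
Doing the same to "garnet": "gtaern".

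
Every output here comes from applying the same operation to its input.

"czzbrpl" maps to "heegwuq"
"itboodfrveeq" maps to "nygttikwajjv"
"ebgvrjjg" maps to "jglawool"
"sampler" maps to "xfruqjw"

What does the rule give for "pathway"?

In each case the input is transformed by: shift every letter 5 places forward in the alphabet (wrapping around).
Doing the same to "pathway": "ufymbfd".

ufymbfd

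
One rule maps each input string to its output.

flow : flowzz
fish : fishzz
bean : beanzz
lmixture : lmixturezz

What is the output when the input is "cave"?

cavezz

The rule is to append "zz".
For "cave" the result is "cavezz".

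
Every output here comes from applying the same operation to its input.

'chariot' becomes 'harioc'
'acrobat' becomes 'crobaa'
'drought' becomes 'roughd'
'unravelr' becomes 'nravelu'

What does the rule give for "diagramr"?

Looking at the pairs, the operation is to delete the last character, then move the first character to the end.
On "diagramr": the first step gives "diagram", and the second then gives "iagramd".

iagramd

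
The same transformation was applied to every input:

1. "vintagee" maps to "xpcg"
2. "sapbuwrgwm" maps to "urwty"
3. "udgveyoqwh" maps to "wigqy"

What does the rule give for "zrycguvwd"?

The pattern: keep every other character starting from the first (positions 1st, 3rd, 5th, ...), then shift every letter 2 places forward in the alphabet (wrapping around).
On "zrycguvwd" that produces "baixf".

baixf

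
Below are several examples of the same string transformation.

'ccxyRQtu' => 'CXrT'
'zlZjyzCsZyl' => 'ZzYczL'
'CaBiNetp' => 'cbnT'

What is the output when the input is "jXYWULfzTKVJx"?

Looking at the pairs, the operation is to keep every other character starting from the first (positions 1st, 3rd, 5th, ...), then flip the case of every letter.
Starting from "jXYWULfzTKVJx": after the first operation, "jYUfTVx"; after the second, "JyuFtvX".

JyuFtvX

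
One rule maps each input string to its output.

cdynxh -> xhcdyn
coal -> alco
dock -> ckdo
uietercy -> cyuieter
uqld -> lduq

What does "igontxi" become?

xiigont

Rule — move the last 2 characters to the front (rotate right by 2).
Doing the same to "igontxi": "xiigont".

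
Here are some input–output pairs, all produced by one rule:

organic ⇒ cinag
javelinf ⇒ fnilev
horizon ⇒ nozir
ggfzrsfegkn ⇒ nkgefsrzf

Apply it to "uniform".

Each output is the input with this applied: reverse the string, then delete the last 2 characters.
Working it through for "uniform": intermediate "mrofinu", final "mrofi".
(Check on "javelinf": → "fnilevaj" → "fnilev" ✓)

mrofi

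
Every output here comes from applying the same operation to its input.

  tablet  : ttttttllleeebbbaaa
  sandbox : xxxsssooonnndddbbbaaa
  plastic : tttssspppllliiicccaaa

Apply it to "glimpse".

ssspppmmmllliiigggeee

Rule — repeat every character 3 times, then sort the characters into reverse alphabetical order.
"glimpse" → "gggllliiimmmpppssseee" → "ssspppmmmllliiigggeee".
(Check on "tablet": → "tttaaabbbllleeettt" → "ttttttllleeebbbaaa" ✓)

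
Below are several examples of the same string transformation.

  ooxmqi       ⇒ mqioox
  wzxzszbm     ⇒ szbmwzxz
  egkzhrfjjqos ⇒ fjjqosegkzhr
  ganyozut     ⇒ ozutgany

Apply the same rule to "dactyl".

The rule is to swap the front and back halves of the string.
On "dactyl" that produces "tyldac".

tyldac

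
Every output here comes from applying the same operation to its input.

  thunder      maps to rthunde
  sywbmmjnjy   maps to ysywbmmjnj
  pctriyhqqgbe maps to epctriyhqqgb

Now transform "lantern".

nlanter

In each case the input is transformed by: move the last character to the front.
Applying that to "lantern" gives "nlanter".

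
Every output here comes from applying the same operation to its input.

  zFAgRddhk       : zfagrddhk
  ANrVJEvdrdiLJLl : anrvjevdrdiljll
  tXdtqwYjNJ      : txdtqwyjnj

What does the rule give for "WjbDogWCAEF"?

The pattern: convert every letter to lowercase.
On "WjbDogWCAEF" that produces "wjbdogwcaef".

wjbdogwcaef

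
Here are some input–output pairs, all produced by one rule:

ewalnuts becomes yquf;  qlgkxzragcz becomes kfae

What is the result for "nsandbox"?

Looking at the pairs, the operation is to shift every letter 6 places backward in the alphabet (wrapping around), then keep only the first 4 characters.
"nsandbox" → "hmuhxvir" → "hmuh".
(Check on "qlgkxzragcz": → "kfaertluawt" → "kfae" ✓)

hmuh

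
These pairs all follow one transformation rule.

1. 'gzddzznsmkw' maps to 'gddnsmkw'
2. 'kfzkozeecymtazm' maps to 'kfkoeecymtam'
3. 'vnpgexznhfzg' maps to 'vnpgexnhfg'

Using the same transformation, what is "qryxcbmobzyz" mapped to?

qryxcbmoby

The pattern: remove every "z".
So "qryxcbmobzyz" becomes "qryxcbmoby".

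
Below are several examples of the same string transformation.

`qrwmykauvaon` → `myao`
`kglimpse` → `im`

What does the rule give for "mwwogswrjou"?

Rule — swap each adjacent pair of characters (1↔2, 3↔4, ...), then keep one character in every 3, starting at position 3 (positions 3rd, 6th, 9th, ...).
Working it through for "mwwogswrjou": intermediate "wmowsgrwoju", final "ogo".

ogo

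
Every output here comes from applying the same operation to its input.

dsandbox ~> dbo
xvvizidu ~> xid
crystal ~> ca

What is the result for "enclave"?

ev

Looking at the pairs, the operation is to swap each adjacent pair of characters (1↔2, 3↔4, ...), then keep one character in every 3, starting at position 2 (positions 2nd, 5th, 8th, ...).
Working it through for "enclave": intermediate "nelcvae", final "ev".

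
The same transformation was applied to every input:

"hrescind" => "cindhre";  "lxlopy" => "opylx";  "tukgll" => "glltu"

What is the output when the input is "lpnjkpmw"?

kpmwlpn

What's happening: swap the front and back halves of the string, then delete the last character.
Starting from "lpnjkpmw": after the first operation, "kpmwlpnj"; after the second, "kpmwlpn".
(Check on "lxlopy": → "opylxl" → "opylx" ✓)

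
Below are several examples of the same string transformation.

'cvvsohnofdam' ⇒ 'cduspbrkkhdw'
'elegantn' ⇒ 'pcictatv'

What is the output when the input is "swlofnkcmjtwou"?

rbyildjhladucz

The transformation: swap the front and back halves of the string, then shift every letter 11 places backward in the alphabet (wrapping around).
Starting from "swlofnkcmjtwou": after the first operation, "cmjtwouswlofnk"; after the second, "rbyildjhladucz".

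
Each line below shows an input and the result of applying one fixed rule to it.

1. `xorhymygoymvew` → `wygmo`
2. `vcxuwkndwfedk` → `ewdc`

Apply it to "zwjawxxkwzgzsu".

uwkgw

Looking at the pairs, the operation is to keep one character in every 3, starting at position 2 (positions 2nd, 5th, 8th, ...), then swap the first and last characters.
Applying both steps to "zwjawxxkwzgzsu": "wwkgu", then "uwkgw".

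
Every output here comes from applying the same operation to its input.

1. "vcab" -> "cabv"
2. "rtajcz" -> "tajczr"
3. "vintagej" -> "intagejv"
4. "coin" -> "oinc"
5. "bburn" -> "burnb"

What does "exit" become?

Looking at the pairs, the operation is to move the first character to the end.
"exit" → "xite".

xite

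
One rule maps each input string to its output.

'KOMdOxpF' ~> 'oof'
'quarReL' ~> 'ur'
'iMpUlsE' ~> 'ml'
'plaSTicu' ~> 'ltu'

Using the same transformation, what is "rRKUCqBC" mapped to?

rcc

Looking at the pairs, the operation is to keep one character in every 3, starting at position 2 (positions 2nd, 5th, 8th, ...), then convert every letter to lowercase.
On "rRKUCqBC" that produces "rcc".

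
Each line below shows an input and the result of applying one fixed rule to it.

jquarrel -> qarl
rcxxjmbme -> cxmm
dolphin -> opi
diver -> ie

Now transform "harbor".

Rule — keep every other character starting from the second (positions 2nd, 4th, 6th, ...).
Doing the same to "harbor": "abr".

abr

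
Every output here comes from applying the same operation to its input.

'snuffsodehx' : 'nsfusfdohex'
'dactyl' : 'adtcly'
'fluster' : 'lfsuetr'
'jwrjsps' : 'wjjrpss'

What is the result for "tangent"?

atgnnet

In each case the input is transformed by: swap each adjacent pair of characters (1↔2, 3↔4, ...).
Applying that to "tangent" gives "atgnnet".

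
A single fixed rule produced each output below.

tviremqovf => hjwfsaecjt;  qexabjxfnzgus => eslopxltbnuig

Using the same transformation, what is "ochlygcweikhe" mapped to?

Rule — shift every letter 12 places backward in the alphabet (wrapping around).
Doing the same to "ochlygcweikhe": "cqvzmuqkswyvs".

cqvzmuqkswyvs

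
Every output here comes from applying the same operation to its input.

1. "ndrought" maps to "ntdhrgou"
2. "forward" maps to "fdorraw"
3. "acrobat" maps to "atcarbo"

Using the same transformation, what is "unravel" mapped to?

ulnerva

The rule is to take characters alternately from the front and the back (1st, last, 2nd, 2nd-last, ...).
Doing the same to "unravel": "ulnerva".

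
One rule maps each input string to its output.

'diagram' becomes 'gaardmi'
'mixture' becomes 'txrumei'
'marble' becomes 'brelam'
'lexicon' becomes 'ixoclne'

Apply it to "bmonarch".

norahcmb

Looking at the pairs, the operation is to move the first 2 characters to the end (rotate left by 2), then swap each adjacent pair of characters (1↔2, 3↔4, ...).
Starting from "bmonarch": after the first operation, "onarchbm"; after the second, "norahcmb".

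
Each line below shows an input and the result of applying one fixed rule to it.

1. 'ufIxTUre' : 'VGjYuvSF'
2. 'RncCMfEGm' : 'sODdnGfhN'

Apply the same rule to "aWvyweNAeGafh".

BxWZXFobFhBGI

Each output is the input with this applied: flip the case of every letter, then shift every letter 1 place forward in the alphabet (wrapping around).
For "aWvyweNAeGafh", step one produces "AwVYWEnaEgAFH"; step two turns that into "BxWZXFobFhBGI".
(Check on "RncCMfEGm": → "rNCcmFegM" → "sODdnGfhN" ✓)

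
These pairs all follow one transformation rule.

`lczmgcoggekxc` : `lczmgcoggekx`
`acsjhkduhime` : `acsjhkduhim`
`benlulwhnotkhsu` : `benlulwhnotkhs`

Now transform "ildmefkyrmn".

The transformation: delete the last character.
Doing the same to "ildmefkyrmn": "ildmefkyrm".

ildmefkyrm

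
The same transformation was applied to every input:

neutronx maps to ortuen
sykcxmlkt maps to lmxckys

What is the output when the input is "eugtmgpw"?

gmtgue

The rule is to delete the last 2 characters, then reverse the string.
For "eugtmgpw", step one produces "eugtmg"; step two turns that into "gmtgue".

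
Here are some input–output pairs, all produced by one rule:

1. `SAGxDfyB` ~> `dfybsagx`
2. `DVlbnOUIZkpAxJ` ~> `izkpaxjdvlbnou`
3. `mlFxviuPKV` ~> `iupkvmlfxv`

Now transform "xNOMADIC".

adicxnom

In each case the input is transformed by: swap the front and back halves of the string, then convert every letter to lowercase.
For "xNOMADIC", step one produces "ADICxNOM"; step two turns that into "adicxnom".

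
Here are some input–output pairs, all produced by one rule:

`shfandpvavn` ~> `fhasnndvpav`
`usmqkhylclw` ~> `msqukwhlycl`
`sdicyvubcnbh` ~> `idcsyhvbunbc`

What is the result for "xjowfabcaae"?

The rule is to move the first 2 characters to the end (rotate left by 2), then take characters alternately from the front and the back (1st, last, 2nd, 2nd-last, ...).
Working it through for "xjowfabcaae": intermediate "owfabcaaexj", final "ojwxfeaabac".

ojwxfeaabac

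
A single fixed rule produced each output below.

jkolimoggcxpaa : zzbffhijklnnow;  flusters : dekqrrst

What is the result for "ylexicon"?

The transformation: sort the characters into alphabetical order, then shift every letter 1 place backward in the alphabet (wrapping around).
Working it through for "ylexicon": intermediate "ceilnoxy", final "bdhkmnwx".

bdhkmnwx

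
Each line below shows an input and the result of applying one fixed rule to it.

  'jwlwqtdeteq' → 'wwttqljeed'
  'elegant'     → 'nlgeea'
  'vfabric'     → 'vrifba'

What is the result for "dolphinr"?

The rule is to delete the last character, then sort the characters into reverse alphabetical order.
For "dolphinr", step one produces "dolphin"; step two turns that into "ponlihd".
(Check on "vfabric": → "vfabri" → "vrifba" ✓)

ponlihd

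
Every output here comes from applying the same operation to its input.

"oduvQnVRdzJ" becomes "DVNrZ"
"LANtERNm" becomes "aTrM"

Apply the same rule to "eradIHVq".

RDhQ

Rule — flip the case of every letter, then keep every other character starting from the second (positions 2nd, 4th, 6th, ...).
Applying that to "eradIHVq" gives "RDhQ".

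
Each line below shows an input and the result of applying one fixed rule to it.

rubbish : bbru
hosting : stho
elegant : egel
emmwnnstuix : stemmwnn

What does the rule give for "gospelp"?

Rule — delete the last 3 characters, then move the last 2 characters to the front (rotate right by 2).
Applying both steps to "gospelp": "gosp", then "spgo".
(Check on "rubbish": → "rubb" → "bbru" ✓)

spgo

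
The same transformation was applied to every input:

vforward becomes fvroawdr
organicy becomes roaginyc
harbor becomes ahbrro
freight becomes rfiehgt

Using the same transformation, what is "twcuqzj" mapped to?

wtuczqj

Each output is the input with this applied: swap each adjacent pair of characters (1↔2, 3↔4, ...).
On "twcuqzj" that produces "wtuczqj".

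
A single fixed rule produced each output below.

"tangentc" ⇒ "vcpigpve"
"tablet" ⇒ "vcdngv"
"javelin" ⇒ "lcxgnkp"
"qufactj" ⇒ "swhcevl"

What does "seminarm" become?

Each output is the input with this applied: shift every letter 2 places forward in the alphabet (wrapping around).
"seminarm" → "ugokpcto".

ugokpcto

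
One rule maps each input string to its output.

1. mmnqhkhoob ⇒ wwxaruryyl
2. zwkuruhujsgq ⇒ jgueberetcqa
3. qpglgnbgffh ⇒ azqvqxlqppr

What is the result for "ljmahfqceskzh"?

vtwkrpamocujr

The rule is to shift every letter 10 places forward in the alphabet (wrapping around).
Applying that to "ljmahfqceskzh" gives "vtwkrpamocujr".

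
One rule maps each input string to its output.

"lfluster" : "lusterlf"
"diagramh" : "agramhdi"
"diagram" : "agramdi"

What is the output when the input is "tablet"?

bletta

Looking at the pairs, the operation is to move the first 2 characters to the end (rotate left by 2).
Doing the same to "tablet": "bletta".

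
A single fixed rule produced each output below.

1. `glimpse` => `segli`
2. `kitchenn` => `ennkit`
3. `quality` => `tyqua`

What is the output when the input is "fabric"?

The pattern: move the first 3 characters to the end (rotate left by 3), then delete the first 2 characters.
On "fabric": the first step gives "ricfab", and the second then gives "cfab".
(Check on "glimpse": → "mpsegli" → "segli" ✓)

cfab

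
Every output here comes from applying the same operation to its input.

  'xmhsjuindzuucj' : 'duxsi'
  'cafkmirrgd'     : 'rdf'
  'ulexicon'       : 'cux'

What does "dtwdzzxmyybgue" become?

What's happening: swap the front and back halves of the string, then keep one character in every 3, starting at position 2 (positions 2nd, 5th, 8th, ...).
"dtwdzzxmyybgue" → "myybguedtwdzzx" → "ygddx".

ygddx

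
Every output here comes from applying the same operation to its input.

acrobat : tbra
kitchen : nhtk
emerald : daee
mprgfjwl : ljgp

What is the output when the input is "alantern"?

nenl

The pattern: reverse the string, then keep every other character starting from the first (positions 1st, 3rd, 5th, ...).
Working it through for "alantern": intermediate "nretnala", final "nenl".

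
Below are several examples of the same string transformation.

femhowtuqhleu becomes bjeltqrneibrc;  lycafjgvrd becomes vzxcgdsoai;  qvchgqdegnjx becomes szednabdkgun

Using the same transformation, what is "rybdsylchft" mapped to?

vyapvizecqo

Each output is the input with this applied: move the first character to the end, then shift every letter 3 places backward in the alphabet (wrapping around).
"rybdsylchft" → "vyapvizecqo".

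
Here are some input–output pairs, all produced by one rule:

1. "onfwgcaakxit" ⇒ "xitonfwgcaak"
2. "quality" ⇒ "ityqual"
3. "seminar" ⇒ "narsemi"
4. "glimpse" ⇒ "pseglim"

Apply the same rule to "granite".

itegran

Each output is the input with this applied: move the last 3 characters to the front (rotate right by 3).
For "granite" the result is "itegran".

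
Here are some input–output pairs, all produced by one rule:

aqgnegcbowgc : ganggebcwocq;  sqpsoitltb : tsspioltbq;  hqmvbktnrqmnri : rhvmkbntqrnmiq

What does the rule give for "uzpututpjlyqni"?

nuuputptljqyiz

The pattern: swap each adjacent pair of characters (1↔2, 3↔4, ...), then swap the first and last characters.
Starting from "uzpututpjlyqni": after the first operation, "zuuputptljqyin"; after the second, "nuuputptljqyiz".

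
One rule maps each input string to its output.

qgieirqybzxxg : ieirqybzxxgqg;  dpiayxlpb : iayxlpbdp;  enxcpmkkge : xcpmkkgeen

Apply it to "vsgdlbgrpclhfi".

gdlbgrpclhfivs

The rule is to move the first 2 characters to the end (rotate left by 2).
On "vsgdlbgrpclhfi" that produces "gdlbgrpclhfivs".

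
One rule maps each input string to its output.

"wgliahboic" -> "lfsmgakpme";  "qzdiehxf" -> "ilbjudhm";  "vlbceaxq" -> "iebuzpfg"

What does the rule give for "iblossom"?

wwsqmfps

Looking at the pairs, the operation is to swap the front and back halves of the string, then shift every letter 4 places forward in the alphabet (wrapping around).
Applying both steps to "iblossom": "ssomiblo", then "wwsqmfps".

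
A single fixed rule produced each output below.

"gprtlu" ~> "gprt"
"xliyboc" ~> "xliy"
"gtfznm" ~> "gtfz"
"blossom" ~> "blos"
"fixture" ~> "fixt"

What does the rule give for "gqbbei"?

Rule — keep only the first 4 characters.
Applying that to "gqbbei" gives "gqbb".

gqbb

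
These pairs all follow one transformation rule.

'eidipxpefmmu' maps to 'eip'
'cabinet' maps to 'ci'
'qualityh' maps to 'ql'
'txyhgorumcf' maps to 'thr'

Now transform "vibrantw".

vr

Rule — keep one character in every 3, starting at position 1 (positions 1st, 4th, 7th, ...), then delete the last character.
Applying both steps to "vibrantw": "vrt", then "vr".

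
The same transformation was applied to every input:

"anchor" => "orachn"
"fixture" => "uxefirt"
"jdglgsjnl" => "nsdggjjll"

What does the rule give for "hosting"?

In each case the input is transformed by: sort the characters into alphabetical order, then move the last 2 characters to the front (rotate right by 2).
Applying that to "hosting" gives "stghino".

stghino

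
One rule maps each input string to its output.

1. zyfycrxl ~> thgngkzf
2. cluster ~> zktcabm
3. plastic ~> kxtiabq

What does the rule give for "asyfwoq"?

What's happening: shift every letter 8 places forward in the alphabet (wrapping around), then move the last character to the front.
Doing the same to "asyfwoq": "yiagnew".
(Check on "cluster": → "ktcabmz" → "zktcabm" ✓)

yiagnew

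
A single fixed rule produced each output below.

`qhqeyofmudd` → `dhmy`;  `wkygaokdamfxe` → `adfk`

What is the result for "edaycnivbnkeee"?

cdekv

Looking at the pairs, the operation is to keep one character in every 3, starting at position 2 (positions 2nd, 5th, 8th, ...), then sort the characters into alphabetical order.
"edaycnivbnkeee" → "dcvke" → "cdekv".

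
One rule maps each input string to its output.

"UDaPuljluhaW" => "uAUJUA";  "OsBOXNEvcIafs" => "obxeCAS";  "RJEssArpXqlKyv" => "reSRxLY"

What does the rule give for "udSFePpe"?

In each case the input is transformed by: flip the case of every letter, then keep every other character starting from the first (positions 1st, 3rd, 5th, ...).
Applying both steps to "udSFePpe": "UDsfEpPE", then "UsEP".
(Check on "UDaPuljluhaW": → "udApULJLUHAw" → "uAUJUA" ✓)

UsEP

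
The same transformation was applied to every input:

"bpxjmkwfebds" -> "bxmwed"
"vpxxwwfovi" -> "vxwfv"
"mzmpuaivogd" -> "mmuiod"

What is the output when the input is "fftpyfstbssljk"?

ftysbsj

In each case the input is transformed by: keep every other character starting from the first (positions 1st, 3rd, 5th, ...).
For "fftpyfstbssljk" the result is "ftysbsj".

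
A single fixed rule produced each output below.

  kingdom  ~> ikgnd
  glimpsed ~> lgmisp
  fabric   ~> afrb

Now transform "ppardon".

In each case the input is transformed by: delete the last 2 characters, then swap each adjacent pair of characters (1↔2, 3↔4, ...).
"ppardon" → "ppard" → "pprad".

pprad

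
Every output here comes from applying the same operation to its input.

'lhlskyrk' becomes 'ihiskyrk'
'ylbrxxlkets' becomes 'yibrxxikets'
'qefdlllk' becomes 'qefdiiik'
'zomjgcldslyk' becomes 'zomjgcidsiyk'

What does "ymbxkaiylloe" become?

ymbxkaiyiioe

The transformation: replace every "l" with "i".
So "ymbxkaiylloe" becomes "ymbxkaiyiioe".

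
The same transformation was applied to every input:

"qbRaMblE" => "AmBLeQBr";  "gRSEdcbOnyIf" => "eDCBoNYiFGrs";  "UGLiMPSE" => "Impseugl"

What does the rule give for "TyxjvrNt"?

JVRnTtYX

Looking at the pairs, the operation is to flip the case of every letter, then move the first 3 characters to the end (rotate left by 3).
Starting from "TyxjvrNt": after the first operation, "tYXJVRnT"; after the second, "JVRnTtYX".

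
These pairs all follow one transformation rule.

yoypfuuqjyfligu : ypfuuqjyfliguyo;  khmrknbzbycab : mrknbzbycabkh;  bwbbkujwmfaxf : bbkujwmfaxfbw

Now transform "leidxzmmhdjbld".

Looking at the pairs, the operation is to move the first 2 characters to the end (rotate left by 2).
Applying that to "leidxzmmhdjbld" gives "idxzmmhdjbldle".

idxzmmhdjbldle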